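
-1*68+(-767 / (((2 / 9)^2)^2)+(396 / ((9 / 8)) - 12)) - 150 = -5030335 / 16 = -314395.94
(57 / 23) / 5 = 0.50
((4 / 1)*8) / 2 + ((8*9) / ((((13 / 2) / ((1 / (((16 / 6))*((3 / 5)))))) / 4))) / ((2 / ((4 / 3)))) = 448 / 13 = 34.46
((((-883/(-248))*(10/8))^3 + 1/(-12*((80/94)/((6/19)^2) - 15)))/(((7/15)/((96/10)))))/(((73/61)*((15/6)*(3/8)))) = 6154120461756513/3806670147200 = 1616.67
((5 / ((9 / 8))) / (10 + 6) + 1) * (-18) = -23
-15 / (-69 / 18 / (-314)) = -28260 / 23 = -1228.70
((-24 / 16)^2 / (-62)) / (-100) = 9 / 24800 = 0.00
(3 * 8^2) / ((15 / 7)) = 448 / 5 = 89.60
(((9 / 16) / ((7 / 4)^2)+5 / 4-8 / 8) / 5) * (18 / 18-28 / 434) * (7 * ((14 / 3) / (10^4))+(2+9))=81369157 / 91140000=0.89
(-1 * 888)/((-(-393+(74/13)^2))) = -150072/60941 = -2.46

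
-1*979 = -979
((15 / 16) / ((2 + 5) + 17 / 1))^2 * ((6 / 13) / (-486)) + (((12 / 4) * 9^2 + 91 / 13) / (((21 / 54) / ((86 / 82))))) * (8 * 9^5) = 1577000438267896825 / 4951425024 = 318494257.84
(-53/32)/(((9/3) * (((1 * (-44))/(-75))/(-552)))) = 91425/176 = 519.46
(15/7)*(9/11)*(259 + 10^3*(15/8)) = 26190/7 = 3741.43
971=971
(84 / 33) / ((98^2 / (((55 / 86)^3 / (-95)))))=-3025 / 4145176952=-0.00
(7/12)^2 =49/144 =0.34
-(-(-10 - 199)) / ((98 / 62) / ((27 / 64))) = -174933 / 3136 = -55.78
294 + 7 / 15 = 4417 / 15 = 294.47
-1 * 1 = -1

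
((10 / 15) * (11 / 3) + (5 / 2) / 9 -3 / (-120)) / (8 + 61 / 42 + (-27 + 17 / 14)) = -989 / 5880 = -0.17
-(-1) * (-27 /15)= -9 /5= -1.80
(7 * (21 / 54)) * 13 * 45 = 3185 / 2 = 1592.50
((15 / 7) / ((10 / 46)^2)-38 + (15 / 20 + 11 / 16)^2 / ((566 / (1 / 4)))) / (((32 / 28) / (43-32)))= 70.68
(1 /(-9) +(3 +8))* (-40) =-3920 /9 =-435.56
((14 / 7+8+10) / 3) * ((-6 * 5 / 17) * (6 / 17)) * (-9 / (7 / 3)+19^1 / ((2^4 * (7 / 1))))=4425 / 289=15.31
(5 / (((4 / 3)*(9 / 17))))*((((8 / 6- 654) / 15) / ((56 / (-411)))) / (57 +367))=2280091 / 427392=5.33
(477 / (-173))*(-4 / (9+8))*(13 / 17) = 24804 / 49997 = 0.50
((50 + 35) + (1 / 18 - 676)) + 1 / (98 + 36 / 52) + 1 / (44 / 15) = -300061609 / 508068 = -590.59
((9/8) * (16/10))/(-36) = -1/20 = -0.05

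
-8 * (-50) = 400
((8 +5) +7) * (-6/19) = -120/19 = -6.32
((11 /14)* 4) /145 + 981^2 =976796437 /1015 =962361.02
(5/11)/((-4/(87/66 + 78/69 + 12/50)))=-0.31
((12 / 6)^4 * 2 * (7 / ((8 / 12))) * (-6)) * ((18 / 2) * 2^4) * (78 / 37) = -611992.22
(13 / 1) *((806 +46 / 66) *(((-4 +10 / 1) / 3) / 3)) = 6991.37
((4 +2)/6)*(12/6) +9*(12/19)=146/19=7.68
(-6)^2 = 36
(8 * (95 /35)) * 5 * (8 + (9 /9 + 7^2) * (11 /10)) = 6840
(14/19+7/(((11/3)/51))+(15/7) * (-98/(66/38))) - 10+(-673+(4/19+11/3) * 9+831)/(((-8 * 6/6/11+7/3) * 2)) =603553/22154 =27.24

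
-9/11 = -0.82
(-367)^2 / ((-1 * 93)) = -134689 / 93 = -1448.27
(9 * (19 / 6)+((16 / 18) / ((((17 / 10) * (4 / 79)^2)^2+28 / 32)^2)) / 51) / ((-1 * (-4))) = 1216594833066552132663187 / 170613878375889394192728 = 7.13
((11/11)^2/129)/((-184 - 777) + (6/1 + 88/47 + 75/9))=-47/5728288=-0.00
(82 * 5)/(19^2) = 410/361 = 1.14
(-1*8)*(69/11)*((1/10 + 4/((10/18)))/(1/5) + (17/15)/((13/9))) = -1337772/715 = -1871.01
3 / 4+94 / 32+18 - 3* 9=-85 / 16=-5.31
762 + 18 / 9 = 764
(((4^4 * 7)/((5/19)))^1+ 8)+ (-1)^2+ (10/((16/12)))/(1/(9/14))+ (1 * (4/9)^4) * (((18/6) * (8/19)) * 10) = 6823.91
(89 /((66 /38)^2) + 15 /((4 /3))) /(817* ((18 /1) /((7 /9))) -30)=1242647 /575619264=0.00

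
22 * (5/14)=55/7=7.86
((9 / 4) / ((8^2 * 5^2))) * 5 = 9 / 1280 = 0.01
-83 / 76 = -1.09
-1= -1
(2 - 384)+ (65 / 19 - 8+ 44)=-6509 / 19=-342.58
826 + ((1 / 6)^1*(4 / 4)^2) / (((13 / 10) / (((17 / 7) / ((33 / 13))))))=572503 / 693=826.12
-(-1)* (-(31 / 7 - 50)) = 319 / 7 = 45.57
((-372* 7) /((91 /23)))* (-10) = 85560 /13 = 6581.54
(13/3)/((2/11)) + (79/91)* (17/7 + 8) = 125693/3822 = 32.89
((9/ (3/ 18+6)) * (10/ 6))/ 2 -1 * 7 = -214/ 37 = -5.78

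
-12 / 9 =-4 / 3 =-1.33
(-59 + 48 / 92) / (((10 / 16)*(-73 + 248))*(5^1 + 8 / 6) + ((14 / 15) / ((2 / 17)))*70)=-32280 / 688919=-0.05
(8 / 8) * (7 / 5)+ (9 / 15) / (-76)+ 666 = 253609 / 380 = 667.39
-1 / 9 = -0.11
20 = 20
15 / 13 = 1.15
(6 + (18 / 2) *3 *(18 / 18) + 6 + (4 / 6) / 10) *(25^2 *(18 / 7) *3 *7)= 1318500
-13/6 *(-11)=143/6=23.83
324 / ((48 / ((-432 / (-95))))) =30.69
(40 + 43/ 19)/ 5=803/ 95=8.45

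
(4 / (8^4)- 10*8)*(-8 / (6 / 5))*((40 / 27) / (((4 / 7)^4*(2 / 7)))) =34420315825 / 1327104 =25936.41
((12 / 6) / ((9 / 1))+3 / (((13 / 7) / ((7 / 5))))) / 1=1453 / 585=2.48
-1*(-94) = 94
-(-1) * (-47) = -47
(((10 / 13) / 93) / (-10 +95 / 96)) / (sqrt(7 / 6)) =-64 * sqrt(42) / 488033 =-0.00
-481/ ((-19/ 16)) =7696/ 19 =405.05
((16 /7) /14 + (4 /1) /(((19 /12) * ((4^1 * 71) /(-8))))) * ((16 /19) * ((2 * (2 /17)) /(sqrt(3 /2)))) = 389632 * sqrt(6) /64051869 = 0.01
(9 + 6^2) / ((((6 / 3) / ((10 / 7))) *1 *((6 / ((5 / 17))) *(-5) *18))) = -25 / 1428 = -0.02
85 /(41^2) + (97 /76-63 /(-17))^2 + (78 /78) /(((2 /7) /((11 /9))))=29.15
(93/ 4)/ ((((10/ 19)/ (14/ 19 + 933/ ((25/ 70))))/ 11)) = 31744713/ 25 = 1269788.52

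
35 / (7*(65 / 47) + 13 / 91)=11515 / 3232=3.56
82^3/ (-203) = -2716.10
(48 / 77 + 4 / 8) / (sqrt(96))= 173 * sqrt(6) / 3696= 0.11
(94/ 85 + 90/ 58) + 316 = 318.66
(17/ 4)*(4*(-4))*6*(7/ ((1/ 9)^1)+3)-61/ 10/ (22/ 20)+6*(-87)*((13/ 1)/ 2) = -333592/ 11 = -30326.55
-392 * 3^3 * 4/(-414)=2352/23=102.26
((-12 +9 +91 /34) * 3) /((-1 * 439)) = 33 /14926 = 0.00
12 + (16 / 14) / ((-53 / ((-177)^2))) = -246180 / 371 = -663.56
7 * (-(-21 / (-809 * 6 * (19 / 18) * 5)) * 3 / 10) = -1323 / 768550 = -0.00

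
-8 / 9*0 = 0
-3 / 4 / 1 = -3 / 4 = -0.75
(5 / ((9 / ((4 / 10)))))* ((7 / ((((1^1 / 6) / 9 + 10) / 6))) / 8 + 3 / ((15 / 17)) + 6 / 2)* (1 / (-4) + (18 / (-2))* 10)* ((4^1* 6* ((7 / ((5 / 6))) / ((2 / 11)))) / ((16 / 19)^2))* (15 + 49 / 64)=-379273478279927 / 110796800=-3423144.70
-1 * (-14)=14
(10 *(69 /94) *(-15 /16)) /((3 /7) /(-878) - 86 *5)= 0.02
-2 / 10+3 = 14 / 5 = 2.80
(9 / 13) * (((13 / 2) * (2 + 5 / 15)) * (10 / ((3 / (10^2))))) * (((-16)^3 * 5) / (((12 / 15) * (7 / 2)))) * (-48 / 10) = 122880000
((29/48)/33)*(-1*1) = -29/1584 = -0.02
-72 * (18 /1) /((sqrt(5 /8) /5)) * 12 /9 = -3456 * sqrt(10) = -10928.83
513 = 513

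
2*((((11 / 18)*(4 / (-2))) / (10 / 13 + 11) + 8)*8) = 173968 / 1377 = 126.34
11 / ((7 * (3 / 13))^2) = 1859 / 441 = 4.22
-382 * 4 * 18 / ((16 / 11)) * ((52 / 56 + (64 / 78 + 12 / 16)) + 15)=-120444027 / 364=-330890.18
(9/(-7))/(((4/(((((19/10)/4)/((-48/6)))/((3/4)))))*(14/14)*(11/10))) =57/2464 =0.02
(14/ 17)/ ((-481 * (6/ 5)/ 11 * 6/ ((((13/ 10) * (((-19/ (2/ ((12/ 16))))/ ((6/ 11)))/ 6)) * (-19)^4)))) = 2097255853/ 2173824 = 964.78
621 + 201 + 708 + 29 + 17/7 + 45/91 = 20305/13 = 1561.92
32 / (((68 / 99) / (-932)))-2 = -43422.24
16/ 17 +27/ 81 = 65/ 51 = 1.27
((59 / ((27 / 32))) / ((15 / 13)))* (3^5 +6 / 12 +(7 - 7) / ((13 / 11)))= 5976464 / 405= 14756.70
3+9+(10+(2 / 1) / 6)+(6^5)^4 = 10968475320188995 / 3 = 3656158440062998.33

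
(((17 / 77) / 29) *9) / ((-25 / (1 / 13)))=-153 / 725725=-0.00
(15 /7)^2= 225 /49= 4.59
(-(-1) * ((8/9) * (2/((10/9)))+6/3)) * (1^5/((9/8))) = 3.20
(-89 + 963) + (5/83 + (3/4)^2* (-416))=53125/83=640.06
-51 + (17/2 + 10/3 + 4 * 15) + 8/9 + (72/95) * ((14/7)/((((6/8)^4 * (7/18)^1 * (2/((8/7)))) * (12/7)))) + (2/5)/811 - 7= 36557107/1941534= 18.83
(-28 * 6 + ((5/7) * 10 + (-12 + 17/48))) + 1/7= -57913/336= -172.36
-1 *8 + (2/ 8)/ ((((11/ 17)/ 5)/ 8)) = 82/ 11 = 7.45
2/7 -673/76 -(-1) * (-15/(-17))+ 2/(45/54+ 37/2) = -1989035/262276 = -7.58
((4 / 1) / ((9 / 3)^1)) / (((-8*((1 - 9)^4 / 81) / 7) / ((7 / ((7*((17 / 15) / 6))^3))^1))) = -2460375 / 35216384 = -0.07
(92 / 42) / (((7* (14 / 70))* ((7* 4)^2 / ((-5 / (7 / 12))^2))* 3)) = 5750 / 117649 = 0.05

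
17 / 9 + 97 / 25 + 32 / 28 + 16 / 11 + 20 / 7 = 27778 / 2475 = 11.22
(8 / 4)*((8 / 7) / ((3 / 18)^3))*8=27648 / 7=3949.71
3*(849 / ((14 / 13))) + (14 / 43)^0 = 33125 / 14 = 2366.07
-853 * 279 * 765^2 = -139275942075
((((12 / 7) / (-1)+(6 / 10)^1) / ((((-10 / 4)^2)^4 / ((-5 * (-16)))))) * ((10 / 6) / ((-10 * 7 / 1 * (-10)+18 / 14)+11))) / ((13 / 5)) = -2048 / 38953125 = -0.00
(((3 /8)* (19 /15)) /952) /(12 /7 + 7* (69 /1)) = 0.00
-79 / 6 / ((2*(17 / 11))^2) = -9559 / 6936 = -1.38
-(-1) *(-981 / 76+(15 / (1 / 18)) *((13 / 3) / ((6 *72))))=-4651 / 456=-10.20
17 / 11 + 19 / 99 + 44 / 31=9688 / 3069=3.16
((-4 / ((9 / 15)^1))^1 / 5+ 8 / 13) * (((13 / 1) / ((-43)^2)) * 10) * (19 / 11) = -5320 / 61017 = -0.09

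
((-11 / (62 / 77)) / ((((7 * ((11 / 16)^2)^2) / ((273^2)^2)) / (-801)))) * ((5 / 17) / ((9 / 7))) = 566968034417541120 / 63767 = 8891245227430.19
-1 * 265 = -265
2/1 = 2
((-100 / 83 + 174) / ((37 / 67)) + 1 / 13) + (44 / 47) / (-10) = 2935435649 / 9381905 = 312.88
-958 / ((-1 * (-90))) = -10.64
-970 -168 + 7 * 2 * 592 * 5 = 40302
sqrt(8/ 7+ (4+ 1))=sqrt(301)/ 7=2.48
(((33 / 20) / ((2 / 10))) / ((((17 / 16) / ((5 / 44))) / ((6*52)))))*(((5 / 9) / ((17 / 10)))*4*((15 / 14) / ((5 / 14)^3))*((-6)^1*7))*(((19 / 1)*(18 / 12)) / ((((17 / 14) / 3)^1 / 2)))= -245948451840 / 4913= -50060747.37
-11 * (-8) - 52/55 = 4788/55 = 87.05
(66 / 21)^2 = 484 / 49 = 9.88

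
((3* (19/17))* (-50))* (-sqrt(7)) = 2850* sqrt(7)/17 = 443.55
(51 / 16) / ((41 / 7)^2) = 2499 / 26896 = 0.09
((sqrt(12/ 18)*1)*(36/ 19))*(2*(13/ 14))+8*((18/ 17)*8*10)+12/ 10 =156*sqrt(6)/ 133+57702/ 85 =681.72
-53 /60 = -0.88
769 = 769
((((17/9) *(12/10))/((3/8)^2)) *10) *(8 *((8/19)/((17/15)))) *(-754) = -61767680/171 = -361214.50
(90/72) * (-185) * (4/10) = -185/2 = -92.50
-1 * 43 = -43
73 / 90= 0.81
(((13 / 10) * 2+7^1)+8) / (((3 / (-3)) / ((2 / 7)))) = -5.03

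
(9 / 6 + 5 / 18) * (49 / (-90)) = -392 / 405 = -0.97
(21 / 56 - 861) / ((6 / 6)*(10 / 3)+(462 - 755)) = 20655 / 6952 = 2.97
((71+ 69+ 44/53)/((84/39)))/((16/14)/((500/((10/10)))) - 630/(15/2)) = -1516125/1947697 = -0.78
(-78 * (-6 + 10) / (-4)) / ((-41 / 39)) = -3042 / 41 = -74.20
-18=-18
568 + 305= 873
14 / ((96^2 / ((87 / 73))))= 203 / 112128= 0.00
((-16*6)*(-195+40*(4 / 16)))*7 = 124320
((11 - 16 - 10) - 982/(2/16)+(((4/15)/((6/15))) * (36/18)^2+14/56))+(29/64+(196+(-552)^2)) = 57030215/192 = 297032.37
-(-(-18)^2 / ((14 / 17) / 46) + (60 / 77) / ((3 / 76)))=18077.97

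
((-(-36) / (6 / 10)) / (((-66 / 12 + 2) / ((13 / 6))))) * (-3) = 780 / 7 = 111.43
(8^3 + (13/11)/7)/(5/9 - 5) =-354933/3080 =-115.24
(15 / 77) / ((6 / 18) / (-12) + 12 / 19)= 10260 / 31801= 0.32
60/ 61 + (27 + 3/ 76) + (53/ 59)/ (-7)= 53409187/ 1914668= 27.89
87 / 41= 2.12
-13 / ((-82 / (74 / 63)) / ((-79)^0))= 481 / 2583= 0.19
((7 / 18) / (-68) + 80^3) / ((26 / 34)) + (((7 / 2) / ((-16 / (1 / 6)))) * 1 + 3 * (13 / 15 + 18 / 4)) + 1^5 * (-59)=25065912179 / 37440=669495.52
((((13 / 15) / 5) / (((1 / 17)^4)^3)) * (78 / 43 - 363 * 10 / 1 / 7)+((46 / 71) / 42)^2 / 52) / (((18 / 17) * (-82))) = 110248307034868755845613798733 / 183422856380400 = 601060899445515.07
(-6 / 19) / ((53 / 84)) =-504 / 1007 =-0.50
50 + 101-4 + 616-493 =270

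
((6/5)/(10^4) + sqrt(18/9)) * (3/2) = 9/50000 + 3 * sqrt(2)/2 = 2.12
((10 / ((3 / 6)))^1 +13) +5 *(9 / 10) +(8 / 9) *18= 107 / 2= 53.50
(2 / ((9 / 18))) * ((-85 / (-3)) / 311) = 340 / 933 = 0.36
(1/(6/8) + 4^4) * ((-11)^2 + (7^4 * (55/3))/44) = 2597201/9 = 288577.89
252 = 252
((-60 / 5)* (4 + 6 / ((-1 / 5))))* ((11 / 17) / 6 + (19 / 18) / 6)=13546 / 153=88.54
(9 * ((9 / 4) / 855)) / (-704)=-9 / 267520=-0.00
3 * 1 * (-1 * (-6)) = 18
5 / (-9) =-5 / 9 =-0.56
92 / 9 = 10.22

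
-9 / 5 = -1.80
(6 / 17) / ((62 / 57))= 171 / 527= 0.32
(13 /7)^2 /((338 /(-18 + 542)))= 262 /49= 5.35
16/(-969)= -16/969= -0.02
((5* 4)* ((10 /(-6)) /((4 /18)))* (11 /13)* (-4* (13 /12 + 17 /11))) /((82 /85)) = 737375 /533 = 1383.44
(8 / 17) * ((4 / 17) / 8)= 4 / 289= 0.01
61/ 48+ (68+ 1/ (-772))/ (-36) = -2147/ 3474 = -0.62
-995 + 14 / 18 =-8948 / 9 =-994.22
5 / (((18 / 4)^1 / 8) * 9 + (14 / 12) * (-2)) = 240 / 131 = 1.83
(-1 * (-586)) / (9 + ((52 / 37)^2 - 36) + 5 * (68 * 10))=802234 / 4620341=0.17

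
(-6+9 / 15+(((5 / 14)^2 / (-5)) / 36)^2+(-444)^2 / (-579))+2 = -16521412973251 / 48044586240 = -343.88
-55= -55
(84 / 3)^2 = 784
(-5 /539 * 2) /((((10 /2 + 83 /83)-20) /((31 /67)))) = 155 /252791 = 0.00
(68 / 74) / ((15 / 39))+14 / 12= 3947 / 1110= 3.56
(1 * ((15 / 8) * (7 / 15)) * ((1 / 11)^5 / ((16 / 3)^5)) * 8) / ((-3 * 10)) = -567 / 1688742133760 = -0.00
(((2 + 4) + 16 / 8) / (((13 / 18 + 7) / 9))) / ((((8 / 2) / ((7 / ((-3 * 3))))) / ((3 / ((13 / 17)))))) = -7.11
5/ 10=1/ 2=0.50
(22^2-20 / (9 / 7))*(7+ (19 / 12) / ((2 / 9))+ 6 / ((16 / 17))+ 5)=35836 / 3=11945.33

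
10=10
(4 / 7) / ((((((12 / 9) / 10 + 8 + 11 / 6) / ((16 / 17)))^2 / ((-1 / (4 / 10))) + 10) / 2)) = -4608000 / 140538223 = -0.03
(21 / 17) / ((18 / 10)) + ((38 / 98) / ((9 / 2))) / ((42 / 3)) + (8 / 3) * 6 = 876002 / 52479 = 16.69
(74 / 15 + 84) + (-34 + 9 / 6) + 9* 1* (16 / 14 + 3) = 19681 / 210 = 93.72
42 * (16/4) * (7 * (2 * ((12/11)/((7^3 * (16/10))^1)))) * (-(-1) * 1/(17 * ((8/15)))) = 675/1309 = 0.52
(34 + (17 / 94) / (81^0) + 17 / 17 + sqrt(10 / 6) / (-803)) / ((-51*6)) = -3307 / 28764 + sqrt(15) / 737154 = -0.11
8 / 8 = 1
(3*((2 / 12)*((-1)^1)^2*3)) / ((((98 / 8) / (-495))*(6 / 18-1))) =4455 / 49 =90.92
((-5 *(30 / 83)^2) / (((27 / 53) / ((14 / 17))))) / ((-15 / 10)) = 0.70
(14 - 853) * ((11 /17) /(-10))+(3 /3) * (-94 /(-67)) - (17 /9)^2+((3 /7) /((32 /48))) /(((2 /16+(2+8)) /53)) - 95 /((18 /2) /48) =-451.18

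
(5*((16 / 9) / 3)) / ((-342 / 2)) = -0.02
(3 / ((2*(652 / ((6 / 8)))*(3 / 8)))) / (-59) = -3 / 38468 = -0.00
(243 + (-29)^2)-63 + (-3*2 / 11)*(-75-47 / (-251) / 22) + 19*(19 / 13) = 430228231 / 394823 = 1089.67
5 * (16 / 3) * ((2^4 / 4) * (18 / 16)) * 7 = 840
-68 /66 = -34 /33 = -1.03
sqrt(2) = 1.41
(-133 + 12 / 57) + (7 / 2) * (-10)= -3188 / 19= -167.79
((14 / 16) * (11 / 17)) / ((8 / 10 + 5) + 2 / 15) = 1155 / 12104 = 0.10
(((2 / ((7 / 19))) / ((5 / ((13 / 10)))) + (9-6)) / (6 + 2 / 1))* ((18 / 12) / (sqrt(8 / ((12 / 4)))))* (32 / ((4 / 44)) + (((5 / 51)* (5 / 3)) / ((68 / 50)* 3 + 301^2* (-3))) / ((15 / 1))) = 211885088125027* sqrt(6) / 2910966433200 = 178.29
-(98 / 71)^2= -9604 / 5041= -1.91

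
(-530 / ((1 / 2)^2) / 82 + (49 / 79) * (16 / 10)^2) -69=-93.27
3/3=1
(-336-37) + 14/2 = -366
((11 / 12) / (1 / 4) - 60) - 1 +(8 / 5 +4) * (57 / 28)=-689 / 15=-45.93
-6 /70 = -3 /35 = -0.09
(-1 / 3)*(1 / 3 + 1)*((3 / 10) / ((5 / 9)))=-6 / 25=-0.24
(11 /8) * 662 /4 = 3641 /16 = 227.56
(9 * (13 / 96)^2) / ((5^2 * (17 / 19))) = 3211 / 435200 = 0.01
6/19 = 0.32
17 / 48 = 0.35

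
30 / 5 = 6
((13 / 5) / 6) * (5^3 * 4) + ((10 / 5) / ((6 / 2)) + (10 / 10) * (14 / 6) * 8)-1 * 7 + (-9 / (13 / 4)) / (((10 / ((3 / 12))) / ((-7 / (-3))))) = 29749 / 130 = 228.84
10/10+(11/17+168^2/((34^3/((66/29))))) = 3.28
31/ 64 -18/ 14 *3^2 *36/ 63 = -19217/ 3136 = -6.13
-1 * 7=-7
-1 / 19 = -0.05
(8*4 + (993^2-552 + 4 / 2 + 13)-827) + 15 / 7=6893034 / 7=984719.14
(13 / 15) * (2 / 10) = 13 / 75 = 0.17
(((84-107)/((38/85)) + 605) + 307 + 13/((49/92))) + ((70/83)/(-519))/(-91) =922767986417/1042721862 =884.96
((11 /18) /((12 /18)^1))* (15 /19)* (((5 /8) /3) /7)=275 /12768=0.02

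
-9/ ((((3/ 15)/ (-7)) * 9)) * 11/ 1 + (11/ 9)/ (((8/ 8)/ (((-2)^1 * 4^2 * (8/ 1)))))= 649/ 9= 72.11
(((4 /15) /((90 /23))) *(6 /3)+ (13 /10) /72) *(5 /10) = 1667 /21600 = 0.08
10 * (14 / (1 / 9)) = 1260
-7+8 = 1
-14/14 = -1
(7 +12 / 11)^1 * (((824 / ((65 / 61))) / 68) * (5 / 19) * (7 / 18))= 3914309 / 415701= 9.42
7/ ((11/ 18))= 126/ 11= 11.45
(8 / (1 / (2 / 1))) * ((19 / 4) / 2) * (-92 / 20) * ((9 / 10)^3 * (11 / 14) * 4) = -3504303 / 8750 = -400.49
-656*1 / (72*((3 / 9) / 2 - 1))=164 / 15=10.93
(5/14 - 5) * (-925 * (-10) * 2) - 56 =-601642/7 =-85948.86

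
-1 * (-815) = 815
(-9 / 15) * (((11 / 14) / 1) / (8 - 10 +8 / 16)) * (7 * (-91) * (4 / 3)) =-4004 / 15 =-266.93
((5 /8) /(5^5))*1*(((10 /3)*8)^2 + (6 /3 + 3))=0.14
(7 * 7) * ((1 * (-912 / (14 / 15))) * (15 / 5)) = -143640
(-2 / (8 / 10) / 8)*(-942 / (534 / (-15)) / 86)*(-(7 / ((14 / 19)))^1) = 223725 / 244928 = 0.91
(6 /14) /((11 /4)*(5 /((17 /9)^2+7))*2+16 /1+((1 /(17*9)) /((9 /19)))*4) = 7072272 /307884017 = 0.02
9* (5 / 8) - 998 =-7939 / 8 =-992.38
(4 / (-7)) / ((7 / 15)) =-60 / 49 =-1.22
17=17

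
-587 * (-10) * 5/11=29350/11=2668.18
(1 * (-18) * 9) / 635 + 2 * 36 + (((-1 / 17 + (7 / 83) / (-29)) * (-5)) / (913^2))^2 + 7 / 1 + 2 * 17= 112.74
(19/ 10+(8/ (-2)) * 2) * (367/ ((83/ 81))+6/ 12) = -3631757/ 1660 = -2187.81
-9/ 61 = -0.15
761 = 761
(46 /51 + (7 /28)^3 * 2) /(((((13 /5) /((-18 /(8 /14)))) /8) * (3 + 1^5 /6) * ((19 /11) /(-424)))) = 559382670 /79781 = 7011.48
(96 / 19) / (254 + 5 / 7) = 672 / 33877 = 0.02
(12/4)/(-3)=-1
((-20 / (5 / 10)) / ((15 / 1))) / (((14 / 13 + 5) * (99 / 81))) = -312 / 869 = -0.36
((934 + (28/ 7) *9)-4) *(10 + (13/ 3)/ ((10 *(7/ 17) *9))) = 439783/ 45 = 9772.96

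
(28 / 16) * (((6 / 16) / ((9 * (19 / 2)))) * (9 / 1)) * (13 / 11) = 273 / 3344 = 0.08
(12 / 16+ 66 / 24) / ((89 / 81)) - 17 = -2459 / 178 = -13.81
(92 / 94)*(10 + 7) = 16.64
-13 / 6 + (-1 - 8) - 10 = -21.17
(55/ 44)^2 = 25/ 16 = 1.56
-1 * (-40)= 40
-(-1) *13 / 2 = 13 / 2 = 6.50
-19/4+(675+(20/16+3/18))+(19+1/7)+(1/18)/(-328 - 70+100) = 25938509/37548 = 690.81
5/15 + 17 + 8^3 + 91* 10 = 4318/3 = 1439.33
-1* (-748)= 748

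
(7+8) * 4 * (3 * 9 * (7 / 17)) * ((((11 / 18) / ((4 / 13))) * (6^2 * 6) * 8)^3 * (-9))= -4125697686190080 / 17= -242688099187651.76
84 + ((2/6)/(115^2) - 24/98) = 162826249/1944075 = 83.76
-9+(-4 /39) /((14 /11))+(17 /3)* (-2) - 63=-22772 /273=-83.41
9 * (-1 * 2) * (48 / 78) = -144 / 13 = -11.08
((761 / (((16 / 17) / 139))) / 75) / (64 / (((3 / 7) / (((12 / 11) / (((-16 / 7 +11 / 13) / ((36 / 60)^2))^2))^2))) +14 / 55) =1001241765532736921875 / 634477858411643232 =1578.06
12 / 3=4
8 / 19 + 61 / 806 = 0.50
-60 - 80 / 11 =-740 / 11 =-67.27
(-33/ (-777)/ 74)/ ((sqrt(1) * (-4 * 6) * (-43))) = 11/ 19779312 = 0.00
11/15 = 0.73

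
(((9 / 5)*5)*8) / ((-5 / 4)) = -288 / 5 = -57.60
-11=-11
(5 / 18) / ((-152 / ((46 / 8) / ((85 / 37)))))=-851 / 186048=-0.00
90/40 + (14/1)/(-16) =11/8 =1.38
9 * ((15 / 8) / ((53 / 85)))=11475 / 424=27.06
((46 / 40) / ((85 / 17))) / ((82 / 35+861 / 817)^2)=32706961 / 1640703068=0.02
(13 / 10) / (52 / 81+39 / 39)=1053 / 1330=0.79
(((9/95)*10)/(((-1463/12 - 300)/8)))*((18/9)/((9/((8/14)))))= -1536/673379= -0.00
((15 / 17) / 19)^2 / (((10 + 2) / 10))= 375 / 208658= 0.00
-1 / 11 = -0.09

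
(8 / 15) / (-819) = -8 / 12285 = -0.00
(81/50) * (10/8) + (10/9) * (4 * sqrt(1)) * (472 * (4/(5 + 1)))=1512587/1080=1400.54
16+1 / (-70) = 15.99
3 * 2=6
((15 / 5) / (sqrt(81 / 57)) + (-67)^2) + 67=sqrt(57) / 3 + 4556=4558.52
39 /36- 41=-479 /12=-39.92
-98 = -98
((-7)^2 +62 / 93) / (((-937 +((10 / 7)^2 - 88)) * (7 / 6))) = -2086 / 50125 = -0.04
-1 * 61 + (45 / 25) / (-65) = -19834 / 325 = -61.03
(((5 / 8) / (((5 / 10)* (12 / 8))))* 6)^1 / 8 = 5 / 8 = 0.62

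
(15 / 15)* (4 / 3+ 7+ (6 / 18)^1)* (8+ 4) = 104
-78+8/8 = -77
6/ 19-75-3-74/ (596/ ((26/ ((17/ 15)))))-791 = -41944250/ 48127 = -871.53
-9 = -9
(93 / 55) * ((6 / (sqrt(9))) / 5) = 186 / 275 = 0.68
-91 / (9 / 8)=-728 / 9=-80.89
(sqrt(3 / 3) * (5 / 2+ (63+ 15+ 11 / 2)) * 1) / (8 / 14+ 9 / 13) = 7826 / 115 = 68.05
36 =36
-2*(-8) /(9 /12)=64 /3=21.33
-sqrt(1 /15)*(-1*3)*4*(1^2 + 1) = 8*sqrt(15) /5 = 6.20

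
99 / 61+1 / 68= 6793 / 4148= 1.64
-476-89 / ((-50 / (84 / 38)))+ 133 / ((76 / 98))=-285537 / 950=-300.57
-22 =-22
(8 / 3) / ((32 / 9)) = 3 / 4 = 0.75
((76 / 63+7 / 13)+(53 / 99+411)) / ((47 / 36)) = 14892964 / 47047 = 316.56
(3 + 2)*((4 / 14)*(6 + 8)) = 20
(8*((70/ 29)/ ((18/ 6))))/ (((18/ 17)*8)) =0.76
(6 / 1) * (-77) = -462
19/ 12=1.58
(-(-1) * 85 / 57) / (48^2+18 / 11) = 935 / 1445634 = 0.00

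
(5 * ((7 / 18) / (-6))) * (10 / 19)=-175 / 1026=-0.17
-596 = -596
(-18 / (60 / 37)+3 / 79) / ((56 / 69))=-602991 / 44240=-13.63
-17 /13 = -1.31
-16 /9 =-1.78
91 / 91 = 1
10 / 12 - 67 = -397 / 6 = -66.17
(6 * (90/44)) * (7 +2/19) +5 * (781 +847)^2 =2769669505/209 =13252007.20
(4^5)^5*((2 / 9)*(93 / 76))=17451448556060672 / 57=306165764141415.30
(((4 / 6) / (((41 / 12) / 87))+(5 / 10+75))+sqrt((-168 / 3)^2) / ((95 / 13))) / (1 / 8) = 3120324 / 3895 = 801.11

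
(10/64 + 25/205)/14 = 365/18368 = 0.02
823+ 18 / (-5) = 4097 / 5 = 819.40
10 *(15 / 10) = 15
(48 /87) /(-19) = -16 /551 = -0.03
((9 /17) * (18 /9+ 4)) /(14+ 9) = 54 /391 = 0.14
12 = 12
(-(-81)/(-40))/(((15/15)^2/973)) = -78813/40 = -1970.32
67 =67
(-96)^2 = 9216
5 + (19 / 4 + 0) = 39 / 4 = 9.75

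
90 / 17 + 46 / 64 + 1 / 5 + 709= 1945379 / 2720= 715.21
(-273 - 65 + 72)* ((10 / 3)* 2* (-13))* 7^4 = 166053160 / 3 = 55351053.33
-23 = -23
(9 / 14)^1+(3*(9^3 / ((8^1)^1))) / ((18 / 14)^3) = 7239 / 56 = 129.27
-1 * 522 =-522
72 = 72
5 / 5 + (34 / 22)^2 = 410 / 121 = 3.39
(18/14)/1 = 9/7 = 1.29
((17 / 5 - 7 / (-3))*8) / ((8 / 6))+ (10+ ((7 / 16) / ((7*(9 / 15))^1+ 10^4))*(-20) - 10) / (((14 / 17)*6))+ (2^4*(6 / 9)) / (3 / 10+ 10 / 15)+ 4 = 17210363719 / 348146160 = 49.43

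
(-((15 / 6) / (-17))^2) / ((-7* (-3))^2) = -0.00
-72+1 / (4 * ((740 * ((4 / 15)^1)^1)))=-170493 / 2368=-72.00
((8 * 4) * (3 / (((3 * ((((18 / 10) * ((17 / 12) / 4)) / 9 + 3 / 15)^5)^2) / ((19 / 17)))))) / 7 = 39474437761995374592 / 16405160530031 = 2406220.76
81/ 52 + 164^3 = 229369169/ 52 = 4410945.56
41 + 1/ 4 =165/ 4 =41.25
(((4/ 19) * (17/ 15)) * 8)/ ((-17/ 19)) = -32/ 15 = -2.13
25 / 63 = 0.40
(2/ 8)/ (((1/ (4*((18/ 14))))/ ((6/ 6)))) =9/ 7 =1.29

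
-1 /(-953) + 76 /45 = 72473 /42885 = 1.69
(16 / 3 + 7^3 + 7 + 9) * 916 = 1001188 / 3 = 333729.33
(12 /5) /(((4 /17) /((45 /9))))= 51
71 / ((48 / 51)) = 1207 / 16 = 75.44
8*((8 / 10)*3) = 96 / 5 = 19.20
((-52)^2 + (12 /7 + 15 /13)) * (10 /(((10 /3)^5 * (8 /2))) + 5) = 1972994279 /145600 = 13550.78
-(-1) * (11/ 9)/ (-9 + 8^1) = -11/ 9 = -1.22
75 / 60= 5 / 4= 1.25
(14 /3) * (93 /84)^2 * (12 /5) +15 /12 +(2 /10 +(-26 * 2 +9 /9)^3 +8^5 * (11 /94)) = -169502469 /1316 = -128801.27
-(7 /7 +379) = -380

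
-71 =-71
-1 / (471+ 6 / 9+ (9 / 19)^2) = -1083 / 511058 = -0.00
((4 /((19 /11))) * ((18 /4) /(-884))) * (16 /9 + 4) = -22 /323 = -0.07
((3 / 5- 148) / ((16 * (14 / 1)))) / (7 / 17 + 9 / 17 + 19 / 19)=-1139 / 3360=-0.34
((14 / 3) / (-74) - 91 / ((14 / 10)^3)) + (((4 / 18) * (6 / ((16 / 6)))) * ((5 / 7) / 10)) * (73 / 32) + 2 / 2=-22378991 / 696192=-32.14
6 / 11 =0.55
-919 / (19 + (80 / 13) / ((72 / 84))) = -35841 / 1021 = -35.10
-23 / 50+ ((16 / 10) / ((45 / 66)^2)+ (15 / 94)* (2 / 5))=322073 / 105750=3.05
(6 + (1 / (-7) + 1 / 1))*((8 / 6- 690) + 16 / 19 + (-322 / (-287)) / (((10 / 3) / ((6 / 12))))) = -128564216 / 27265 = -4715.36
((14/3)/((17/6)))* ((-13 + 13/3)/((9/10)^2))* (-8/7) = 83200/4131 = 20.14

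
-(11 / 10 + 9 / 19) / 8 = -299 / 1520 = -0.20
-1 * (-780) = 780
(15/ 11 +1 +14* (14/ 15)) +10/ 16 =21193/ 1320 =16.06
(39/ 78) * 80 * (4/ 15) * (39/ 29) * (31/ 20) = 3224/ 145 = 22.23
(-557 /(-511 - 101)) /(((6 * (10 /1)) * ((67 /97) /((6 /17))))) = 54029 /6970680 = 0.01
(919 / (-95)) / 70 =-919 / 6650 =-0.14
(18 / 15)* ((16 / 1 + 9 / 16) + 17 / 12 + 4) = 211 / 8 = 26.38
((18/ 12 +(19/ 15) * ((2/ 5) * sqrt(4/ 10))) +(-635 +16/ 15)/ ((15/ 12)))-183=-103297/ 150 +38 * sqrt(10)/ 375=-688.33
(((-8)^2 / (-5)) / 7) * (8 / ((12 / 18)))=-768 / 35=-21.94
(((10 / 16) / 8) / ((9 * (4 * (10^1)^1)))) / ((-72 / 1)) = -1 / 331776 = -0.00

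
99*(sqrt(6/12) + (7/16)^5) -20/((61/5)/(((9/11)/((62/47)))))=12433255893/21811429376 + 99*sqrt(2)/2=70.57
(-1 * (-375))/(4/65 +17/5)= 325/3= 108.33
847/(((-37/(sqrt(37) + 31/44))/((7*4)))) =-23716*sqrt(37)/37 -16709/37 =-4350.48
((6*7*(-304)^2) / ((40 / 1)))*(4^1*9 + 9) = 4366656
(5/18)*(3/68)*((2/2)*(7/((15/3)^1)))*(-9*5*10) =-525/68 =-7.72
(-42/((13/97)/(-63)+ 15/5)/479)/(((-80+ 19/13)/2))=1668303/2239890220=0.00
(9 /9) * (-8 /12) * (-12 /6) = 4 /3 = 1.33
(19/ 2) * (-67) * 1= -1273/ 2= -636.50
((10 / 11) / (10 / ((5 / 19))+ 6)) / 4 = 5 / 968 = 0.01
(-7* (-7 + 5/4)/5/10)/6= 161/1200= 0.13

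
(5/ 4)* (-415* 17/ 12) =-35275/ 48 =-734.90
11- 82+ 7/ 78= -5531/ 78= -70.91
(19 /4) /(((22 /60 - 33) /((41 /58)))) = -11685 /113564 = -0.10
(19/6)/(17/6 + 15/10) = 0.73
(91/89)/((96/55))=0.59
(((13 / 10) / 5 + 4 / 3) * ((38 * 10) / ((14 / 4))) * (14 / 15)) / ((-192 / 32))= -26.91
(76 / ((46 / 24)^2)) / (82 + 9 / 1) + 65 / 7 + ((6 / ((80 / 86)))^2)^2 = 13404062408459 / 7702240000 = 1740.28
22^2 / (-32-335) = -484 / 367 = -1.32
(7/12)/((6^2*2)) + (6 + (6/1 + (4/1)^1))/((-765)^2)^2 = 88793263637/10959625620000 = 0.01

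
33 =33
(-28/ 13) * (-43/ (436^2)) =301/ 617812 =0.00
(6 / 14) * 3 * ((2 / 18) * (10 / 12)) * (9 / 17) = 15 / 238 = 0.06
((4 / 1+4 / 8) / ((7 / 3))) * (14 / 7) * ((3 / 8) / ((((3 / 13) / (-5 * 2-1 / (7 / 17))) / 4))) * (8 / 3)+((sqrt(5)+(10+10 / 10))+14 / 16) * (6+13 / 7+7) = -32071 / 49+104 * sqrt(5) / 7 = -621.29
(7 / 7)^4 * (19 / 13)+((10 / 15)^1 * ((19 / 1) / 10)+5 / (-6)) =739 / 390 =1.89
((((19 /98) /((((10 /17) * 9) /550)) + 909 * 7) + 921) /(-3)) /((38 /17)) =-109518301 /100548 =-1089.21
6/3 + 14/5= 24/5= 4.80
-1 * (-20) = 20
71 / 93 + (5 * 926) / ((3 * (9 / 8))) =1148879 / 837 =1372.62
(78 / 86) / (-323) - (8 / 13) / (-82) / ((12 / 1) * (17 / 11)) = -53374 / 22208511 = -0.00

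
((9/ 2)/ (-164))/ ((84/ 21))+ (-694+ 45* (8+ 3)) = -261097/ 1312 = -199.01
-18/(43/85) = -1530/43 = -35.58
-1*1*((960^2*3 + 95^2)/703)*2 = -5547650/703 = -7891.39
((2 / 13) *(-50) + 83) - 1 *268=-2505 / 13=-192.69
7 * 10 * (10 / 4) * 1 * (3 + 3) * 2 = 2100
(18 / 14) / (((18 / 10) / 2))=1.43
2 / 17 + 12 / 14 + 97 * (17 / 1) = 196347 / 119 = 1649.97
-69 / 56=-1.23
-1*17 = -17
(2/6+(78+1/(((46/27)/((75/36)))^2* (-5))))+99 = 17981017/101568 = 177.03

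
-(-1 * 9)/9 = 1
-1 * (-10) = 10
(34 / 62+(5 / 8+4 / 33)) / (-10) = -2119 / 16368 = -0.13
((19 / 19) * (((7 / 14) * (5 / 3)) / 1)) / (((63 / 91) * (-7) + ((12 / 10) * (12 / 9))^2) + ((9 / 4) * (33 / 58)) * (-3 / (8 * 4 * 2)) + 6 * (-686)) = -0.00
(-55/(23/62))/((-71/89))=303490/1633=185.85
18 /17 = 1.06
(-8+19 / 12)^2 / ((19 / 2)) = 4.33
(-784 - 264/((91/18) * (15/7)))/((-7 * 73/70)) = 105088/949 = 110.74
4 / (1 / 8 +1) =32 / 9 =3.56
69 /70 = 0.99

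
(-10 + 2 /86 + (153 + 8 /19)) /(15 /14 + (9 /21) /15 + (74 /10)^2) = 837100 /325983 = 2.57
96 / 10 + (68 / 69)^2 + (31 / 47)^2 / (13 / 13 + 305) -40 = -52613116667 / 1787898330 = -29.43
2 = 2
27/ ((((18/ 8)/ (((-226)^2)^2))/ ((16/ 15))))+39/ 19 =33392099534.85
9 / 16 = 0.56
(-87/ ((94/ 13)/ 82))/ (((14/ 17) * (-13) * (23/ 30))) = 909585/ 7567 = 120.20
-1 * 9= -9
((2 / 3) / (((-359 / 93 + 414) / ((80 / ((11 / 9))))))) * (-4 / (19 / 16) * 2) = -5713920 / 7971887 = -0.72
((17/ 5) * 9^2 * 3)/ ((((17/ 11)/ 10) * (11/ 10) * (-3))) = -1620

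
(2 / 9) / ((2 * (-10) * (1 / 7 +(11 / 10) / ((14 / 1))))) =-14 / 279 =-0.05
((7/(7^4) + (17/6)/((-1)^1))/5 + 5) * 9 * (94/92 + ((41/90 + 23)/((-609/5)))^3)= 40.49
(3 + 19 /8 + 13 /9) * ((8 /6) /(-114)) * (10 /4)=-2455 /12312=-0.20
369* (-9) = -3321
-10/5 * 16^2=-512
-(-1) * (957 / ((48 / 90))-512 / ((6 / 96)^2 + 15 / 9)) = 15271737 / 10264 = 1487.89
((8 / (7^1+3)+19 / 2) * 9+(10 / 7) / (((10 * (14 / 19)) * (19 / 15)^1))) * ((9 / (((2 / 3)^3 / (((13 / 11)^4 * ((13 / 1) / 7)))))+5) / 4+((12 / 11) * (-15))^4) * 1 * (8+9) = 8270480810297337 / 73045280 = 113224027.76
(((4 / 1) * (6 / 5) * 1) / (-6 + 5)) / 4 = -6 / 5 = -1.20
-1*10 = -10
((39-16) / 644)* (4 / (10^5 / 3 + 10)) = 3 / 700210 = 0.00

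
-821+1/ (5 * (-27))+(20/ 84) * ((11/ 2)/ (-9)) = -1551979/ 1890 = -821.15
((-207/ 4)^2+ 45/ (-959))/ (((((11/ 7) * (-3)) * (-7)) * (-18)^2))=4565719/ 18228672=0.25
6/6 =1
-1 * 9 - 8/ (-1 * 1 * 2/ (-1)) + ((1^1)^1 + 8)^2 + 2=70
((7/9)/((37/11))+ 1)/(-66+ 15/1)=-410/16983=-0.02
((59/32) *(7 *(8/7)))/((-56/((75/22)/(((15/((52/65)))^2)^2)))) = -236/32484375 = -0.00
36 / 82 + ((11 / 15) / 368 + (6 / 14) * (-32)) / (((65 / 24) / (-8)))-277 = -506418923 / 2145325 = -236.06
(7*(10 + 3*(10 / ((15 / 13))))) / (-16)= -63 / 4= -15.75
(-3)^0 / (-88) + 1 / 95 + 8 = 66873 / 8360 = 8.00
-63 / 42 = -3 / 2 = -1.50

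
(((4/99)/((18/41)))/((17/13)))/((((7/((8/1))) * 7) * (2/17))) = 4264/43659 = 0.10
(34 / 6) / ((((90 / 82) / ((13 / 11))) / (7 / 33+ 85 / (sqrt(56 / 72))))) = 63427 / 49005+ 154037*sqrt(7) / 693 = 589.38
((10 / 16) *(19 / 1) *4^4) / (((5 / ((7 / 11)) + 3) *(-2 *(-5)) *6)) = 14 / 3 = 4.67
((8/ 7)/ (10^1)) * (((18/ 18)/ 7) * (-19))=-76/ 245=-0.31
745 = 745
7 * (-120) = -840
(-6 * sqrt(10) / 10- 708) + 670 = -38- 3 * sqrt(10) / 5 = -39.90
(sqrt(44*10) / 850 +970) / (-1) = -970 - sqrt(110) / 425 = -970.02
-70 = -70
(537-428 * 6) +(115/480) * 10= -2028.60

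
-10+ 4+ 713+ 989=1696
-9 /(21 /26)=-11.14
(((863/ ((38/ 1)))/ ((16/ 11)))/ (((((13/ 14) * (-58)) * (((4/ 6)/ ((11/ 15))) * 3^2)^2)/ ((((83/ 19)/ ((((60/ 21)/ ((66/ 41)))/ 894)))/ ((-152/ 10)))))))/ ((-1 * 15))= -7656706099889/ 183201804864000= -0.04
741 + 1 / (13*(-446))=4296317 / 5798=741.00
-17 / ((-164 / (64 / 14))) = 136 / 287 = 0.47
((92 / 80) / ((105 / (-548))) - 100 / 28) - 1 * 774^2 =-44931418 / 75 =-599085.57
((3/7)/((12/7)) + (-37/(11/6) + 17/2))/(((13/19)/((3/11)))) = -28671/6292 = -4.56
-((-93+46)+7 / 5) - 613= -2837 / 5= -567.40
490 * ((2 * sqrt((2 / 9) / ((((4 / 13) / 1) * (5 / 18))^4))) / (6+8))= 31941 * sqrt(2) / 10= 4517.14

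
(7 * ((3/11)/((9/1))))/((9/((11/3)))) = 7/81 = 0.09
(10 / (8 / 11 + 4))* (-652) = -17930 / 13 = -1379.23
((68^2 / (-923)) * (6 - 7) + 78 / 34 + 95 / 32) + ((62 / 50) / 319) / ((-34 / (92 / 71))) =41134496659 / 4004343200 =10.27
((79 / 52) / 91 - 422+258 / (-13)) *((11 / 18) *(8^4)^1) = -11775030784 / 10647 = -1105948.23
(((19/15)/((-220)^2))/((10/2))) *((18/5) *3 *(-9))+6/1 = 18148461/3025000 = 6.00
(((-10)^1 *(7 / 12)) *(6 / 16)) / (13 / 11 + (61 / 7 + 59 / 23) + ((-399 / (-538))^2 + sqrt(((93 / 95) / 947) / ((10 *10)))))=-67283729504917422317541875 / 400206513949953423472945732 + 2873983636487523175 *sqrt(8366745) / 200103256974976711736472866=-0.17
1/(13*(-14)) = -1/182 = -0.01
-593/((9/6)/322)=-381892/3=-127297.33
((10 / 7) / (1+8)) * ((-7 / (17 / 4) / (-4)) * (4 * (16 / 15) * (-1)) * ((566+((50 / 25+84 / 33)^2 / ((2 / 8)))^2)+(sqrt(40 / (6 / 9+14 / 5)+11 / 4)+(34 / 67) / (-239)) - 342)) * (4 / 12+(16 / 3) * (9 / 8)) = -12465.39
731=731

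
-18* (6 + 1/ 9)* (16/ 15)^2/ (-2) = 2816/ 45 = 62.58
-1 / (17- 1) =-1 / 16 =-0.06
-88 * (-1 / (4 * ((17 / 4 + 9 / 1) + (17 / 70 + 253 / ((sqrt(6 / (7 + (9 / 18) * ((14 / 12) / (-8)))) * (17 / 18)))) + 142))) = -20017585 / 343322272 + 1436925 * sqrt(665) / 343322272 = 0.05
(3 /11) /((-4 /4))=-3 /11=-0.27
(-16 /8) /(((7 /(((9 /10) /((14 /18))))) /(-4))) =324 /245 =1.32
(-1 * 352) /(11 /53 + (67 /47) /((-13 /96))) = 11398816 /334175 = 34.11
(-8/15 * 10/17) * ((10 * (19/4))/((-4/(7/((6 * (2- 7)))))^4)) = -45619/264384000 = -0.00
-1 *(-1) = 1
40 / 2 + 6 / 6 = 21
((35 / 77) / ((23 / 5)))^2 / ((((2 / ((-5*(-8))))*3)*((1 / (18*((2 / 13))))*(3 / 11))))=50000 / 75647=0.66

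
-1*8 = -8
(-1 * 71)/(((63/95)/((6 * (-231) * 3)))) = 445170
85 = 85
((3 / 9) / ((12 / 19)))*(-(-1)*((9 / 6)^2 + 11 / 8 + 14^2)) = 30343 / 288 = 105.36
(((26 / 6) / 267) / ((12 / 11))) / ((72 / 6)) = 143 / 115344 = 0.00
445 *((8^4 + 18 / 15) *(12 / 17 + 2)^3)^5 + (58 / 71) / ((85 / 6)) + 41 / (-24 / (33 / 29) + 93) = 157571676583602659883844560583608513471013990235426729 / 100472838122401727969170625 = 1568301239700623149196759000.00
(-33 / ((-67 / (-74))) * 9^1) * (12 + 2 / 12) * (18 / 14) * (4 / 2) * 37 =-178087734 / 469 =-379717.98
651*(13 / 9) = 2821 / 3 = 940.33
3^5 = 243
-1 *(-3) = 3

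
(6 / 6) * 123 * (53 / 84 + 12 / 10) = 31529 / 140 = 225.21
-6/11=-0.55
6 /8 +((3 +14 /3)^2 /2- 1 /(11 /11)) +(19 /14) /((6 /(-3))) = 1793 /63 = 28.46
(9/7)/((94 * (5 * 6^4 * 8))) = 1/3790080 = 0.00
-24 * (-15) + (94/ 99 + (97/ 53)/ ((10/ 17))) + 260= 32744471/ 52470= 624.06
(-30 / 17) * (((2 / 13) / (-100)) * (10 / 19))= 6 / 4199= 0.00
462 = 462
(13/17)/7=13/119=0.11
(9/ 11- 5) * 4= -184/ 11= -16.73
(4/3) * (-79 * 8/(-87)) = 2528/261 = 9.69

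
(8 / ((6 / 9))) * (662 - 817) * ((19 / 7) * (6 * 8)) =-1696320 / 7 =-242331.43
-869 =-869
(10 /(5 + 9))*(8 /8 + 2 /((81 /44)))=1.49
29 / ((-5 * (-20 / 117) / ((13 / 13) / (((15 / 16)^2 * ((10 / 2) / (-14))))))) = -337792 / 3125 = -108.09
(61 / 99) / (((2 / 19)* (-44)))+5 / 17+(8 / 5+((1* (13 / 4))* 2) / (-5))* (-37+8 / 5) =-10.46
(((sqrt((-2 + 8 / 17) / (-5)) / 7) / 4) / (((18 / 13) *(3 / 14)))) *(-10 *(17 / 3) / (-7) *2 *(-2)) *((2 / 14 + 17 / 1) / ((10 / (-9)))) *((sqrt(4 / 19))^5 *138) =153088 *sqrt(41990) / 336091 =93.34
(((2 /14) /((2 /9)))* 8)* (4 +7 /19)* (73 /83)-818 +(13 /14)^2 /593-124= -922.24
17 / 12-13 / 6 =-3 / 4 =-0.75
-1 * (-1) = 1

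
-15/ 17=-0.88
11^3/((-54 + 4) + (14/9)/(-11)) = -131769/4964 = -26.54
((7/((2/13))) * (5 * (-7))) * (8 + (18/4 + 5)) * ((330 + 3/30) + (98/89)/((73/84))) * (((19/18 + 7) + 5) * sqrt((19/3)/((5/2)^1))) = -22559398612205 * sqrt(570)/2806704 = -191897064.96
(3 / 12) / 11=1 / 44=0.02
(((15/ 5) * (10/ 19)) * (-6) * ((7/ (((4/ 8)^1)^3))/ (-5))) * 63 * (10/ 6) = 211680/ 19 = 11141.05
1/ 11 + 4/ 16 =15/ 44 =0.34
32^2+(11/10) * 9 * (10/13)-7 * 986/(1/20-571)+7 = 155973858/148447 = 1050.70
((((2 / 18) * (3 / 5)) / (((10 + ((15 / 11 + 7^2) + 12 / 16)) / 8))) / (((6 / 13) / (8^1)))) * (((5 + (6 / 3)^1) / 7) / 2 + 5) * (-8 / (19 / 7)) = -5637632 / 2299095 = -2.45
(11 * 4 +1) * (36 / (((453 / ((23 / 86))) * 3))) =2070 / 6493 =0.32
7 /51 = 0.14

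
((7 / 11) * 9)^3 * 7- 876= 584373 / 1331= 439.05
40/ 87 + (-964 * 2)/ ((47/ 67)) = -11236432/ 4089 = -2747.97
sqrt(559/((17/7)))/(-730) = -sqrt(66521)/12410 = -0.02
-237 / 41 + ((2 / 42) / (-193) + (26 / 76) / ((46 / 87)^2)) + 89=1128296673041 / 13361638584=84.44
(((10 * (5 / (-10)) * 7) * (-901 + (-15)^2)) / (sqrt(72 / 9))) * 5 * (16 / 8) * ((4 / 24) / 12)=29575 * sqrt(2) / 36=1161.82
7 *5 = 35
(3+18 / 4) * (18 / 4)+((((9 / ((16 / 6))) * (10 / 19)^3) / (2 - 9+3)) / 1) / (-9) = 231585 / 6859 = 33.76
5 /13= 0.38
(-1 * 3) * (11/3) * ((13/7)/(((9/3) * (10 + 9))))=-143/399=-0.36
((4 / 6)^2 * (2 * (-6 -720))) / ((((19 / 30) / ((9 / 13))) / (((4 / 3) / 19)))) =-232320 / 4693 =-49.50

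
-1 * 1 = -1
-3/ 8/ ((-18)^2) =-1/ 864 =-0.00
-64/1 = -64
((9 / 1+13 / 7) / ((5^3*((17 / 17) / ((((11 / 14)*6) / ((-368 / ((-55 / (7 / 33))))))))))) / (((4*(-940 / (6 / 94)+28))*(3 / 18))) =-2048409 / 69574668800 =-0.00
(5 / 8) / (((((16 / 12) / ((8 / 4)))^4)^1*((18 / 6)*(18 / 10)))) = 75 / 128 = 0.59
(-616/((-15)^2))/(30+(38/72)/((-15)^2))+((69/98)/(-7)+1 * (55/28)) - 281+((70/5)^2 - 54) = -6536384763/47631724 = -137.23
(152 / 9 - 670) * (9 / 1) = -5878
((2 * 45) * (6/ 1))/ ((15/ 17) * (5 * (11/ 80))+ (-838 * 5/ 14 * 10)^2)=1439424/ 23876297617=0.00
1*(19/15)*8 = 152/15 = 10.13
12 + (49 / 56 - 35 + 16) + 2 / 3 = -5.46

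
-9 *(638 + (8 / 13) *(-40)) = -71766 / 13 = -5520.46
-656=-656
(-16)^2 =256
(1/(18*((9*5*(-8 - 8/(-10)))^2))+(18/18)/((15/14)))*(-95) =-167541791/1889568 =-88.67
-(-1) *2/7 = 2/7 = 0.29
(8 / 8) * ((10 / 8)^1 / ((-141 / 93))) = -155 / 188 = -0.82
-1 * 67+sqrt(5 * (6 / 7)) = -67+sqrt(210) / 7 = -64.93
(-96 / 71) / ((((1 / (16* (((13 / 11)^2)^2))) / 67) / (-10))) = 29392696320 / 1039511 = 28275.50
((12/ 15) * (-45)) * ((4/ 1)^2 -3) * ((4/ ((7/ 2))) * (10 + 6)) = -59904/ 7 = -8557.71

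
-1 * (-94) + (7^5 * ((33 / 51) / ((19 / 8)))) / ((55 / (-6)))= -654926 / 1615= -405.53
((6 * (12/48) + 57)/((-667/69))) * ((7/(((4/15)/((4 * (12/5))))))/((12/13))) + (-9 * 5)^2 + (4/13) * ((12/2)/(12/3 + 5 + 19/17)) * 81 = 12568689/32422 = 387.66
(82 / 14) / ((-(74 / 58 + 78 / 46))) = -27347 / 13874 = -1.97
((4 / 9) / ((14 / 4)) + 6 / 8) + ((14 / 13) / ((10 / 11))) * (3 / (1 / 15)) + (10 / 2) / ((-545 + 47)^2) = 305714989 / 5642091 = 54.18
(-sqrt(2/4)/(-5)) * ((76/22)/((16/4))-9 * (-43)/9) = 193 * sqrt(2)/44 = 6.20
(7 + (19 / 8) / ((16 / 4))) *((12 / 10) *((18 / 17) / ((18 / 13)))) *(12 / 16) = 5.23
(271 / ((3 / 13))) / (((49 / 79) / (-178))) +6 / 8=-198161263 / 588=-337008.95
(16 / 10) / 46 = 4 / 115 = 0.03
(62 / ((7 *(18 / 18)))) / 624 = 31 / 2184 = 0.01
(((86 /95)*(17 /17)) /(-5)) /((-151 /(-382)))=-32852 /71725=-0.46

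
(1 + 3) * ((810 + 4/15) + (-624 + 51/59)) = 662444/885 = 748.52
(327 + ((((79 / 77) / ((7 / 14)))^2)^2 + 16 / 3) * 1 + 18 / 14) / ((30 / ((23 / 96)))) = 2.81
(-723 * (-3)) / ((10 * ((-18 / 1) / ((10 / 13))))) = -241 / 26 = -9.27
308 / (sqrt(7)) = 44 * sqrt(7) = 116.41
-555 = -555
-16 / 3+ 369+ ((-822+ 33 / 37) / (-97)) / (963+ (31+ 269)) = 1648497560 / 4532907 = 363.67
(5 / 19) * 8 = 40 / 19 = 2.11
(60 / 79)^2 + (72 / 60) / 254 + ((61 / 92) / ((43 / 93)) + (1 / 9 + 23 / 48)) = 1470744680023 / 564399592560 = 2.61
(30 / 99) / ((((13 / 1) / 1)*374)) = 5 / 80223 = 0.00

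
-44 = -44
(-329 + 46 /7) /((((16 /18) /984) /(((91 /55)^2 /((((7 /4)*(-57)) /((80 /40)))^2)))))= -3002640576 /7644175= -392.80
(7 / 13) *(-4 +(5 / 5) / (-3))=-7 / 3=-2.33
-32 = -32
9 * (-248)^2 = 553536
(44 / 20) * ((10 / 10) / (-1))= -11 / 5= -2.20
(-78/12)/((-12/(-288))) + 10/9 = -1394/9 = -154.89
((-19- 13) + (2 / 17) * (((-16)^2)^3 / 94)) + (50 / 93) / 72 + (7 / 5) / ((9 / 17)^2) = 841468492933 / 40125780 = 20970.77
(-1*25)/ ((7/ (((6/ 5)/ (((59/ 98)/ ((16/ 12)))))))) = -560/ 59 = -9.49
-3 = -3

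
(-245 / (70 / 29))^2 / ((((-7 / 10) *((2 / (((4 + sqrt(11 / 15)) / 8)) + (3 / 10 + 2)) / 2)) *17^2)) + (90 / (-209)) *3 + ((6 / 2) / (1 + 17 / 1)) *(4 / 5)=-14712822842918 / 857761547115 - 47096000 *sqrt(165) / 273608149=-19.36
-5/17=-0.29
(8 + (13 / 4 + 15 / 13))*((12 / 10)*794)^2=731936196 / 65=11260556.86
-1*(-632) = 632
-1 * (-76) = 76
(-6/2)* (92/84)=-23/7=-3.29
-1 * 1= -1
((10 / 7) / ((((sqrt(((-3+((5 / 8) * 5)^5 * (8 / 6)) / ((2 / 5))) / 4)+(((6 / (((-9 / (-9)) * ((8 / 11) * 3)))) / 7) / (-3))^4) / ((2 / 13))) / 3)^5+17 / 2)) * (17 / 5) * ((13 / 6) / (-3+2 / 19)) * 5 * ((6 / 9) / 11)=-0.00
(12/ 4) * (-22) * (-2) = 132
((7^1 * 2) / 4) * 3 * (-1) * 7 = -147 / 2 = -73.50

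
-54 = -54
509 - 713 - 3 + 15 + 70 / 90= -1721 / 9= -191.22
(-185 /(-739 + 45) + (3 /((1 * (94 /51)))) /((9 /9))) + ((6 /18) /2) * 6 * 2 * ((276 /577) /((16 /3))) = 39026485 /18820586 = 2.07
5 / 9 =0.56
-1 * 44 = -44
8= 8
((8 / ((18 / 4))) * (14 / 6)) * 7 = 29.04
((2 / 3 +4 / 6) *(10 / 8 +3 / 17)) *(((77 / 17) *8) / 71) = 59752 / 61557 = 0.97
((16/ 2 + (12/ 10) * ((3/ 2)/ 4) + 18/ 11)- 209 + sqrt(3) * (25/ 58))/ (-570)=14587/ 41800- 5 * sqrt(3)/ 6612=0.35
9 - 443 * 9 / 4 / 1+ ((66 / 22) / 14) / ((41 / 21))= -161973 / 164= -987.64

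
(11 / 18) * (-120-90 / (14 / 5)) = -3905 / 42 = -92.98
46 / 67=0.69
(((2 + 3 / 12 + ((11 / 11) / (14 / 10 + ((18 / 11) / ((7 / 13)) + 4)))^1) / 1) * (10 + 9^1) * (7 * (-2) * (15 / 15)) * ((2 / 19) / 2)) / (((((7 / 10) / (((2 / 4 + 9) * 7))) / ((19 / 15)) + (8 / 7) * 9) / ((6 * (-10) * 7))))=105578830 / 78039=1352.90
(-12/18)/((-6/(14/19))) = 0.08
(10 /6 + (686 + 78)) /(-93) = -2297 /279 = -8.23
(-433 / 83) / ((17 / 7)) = -3031 / 1411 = -2.15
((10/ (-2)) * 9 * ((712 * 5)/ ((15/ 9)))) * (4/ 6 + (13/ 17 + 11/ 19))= -193231.95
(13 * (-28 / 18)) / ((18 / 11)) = -1001 / 81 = -12.36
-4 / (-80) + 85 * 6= 10201 / 20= 510.05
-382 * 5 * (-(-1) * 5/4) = -4775/2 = -2387.50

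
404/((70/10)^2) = 404/49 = 8.24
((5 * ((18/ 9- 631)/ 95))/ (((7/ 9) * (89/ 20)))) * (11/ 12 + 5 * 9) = -273615/ 623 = -439.19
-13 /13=-1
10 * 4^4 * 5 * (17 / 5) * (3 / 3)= 43520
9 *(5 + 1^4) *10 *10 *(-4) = -21600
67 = 67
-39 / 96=-13 / 32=-0.41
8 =8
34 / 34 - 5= -4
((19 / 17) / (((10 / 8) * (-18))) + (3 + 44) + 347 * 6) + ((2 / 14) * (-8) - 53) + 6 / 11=122248664 / 58905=2075.35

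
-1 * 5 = -5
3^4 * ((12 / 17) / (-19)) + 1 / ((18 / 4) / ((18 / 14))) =-6158 / 2261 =-2.72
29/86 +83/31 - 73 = -186581/2666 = -69.99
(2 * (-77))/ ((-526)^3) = 77/ 72765788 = 0.00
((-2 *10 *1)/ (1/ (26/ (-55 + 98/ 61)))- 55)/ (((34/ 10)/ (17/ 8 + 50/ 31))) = -683268525/ 13731512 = -49.76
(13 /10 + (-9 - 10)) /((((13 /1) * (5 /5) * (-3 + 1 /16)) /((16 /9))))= 7552 /9165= 0.82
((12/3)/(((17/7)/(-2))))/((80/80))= -56/17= -3.29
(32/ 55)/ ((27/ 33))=32/ 45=0.71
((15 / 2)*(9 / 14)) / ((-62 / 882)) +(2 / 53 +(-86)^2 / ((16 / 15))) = 11279522 / 1643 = 6865.20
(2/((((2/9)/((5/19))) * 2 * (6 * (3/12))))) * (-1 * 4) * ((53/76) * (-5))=3975/361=11.01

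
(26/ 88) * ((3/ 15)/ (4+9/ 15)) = 13/ 1012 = 0.01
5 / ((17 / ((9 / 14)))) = 0.19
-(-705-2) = 707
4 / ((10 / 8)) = 16 / 5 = 3.20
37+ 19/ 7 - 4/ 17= 4698/ 119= 39.48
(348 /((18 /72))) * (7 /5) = 9744 /5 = 1948.80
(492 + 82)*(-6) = -3444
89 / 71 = 1.25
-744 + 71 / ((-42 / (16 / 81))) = -1266112 / 1701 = -744.33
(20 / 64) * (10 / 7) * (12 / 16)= 75 / 224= 0.33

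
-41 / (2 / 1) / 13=-41 / 26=-1.58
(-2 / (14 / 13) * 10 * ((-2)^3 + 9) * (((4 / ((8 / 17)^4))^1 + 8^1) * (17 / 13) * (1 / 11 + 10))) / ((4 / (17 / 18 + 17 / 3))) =-1634478515 / 45056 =-36276.60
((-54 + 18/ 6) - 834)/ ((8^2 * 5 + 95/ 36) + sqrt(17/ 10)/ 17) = -31454581500/ 11467198477 + 573480 * sqrt(170)/ 11467198477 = -2.74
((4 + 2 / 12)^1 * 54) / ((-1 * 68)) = -225 / 68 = -3.31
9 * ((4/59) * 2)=72/59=1.22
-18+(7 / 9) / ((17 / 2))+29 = 1697 / 153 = 11.09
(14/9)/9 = 0.17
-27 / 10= -2.70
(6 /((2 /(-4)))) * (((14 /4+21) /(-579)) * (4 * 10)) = 3920 /193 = 20.31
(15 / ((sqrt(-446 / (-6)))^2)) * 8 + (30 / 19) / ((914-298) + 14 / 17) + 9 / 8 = 487283199 / 177716728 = 2.74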